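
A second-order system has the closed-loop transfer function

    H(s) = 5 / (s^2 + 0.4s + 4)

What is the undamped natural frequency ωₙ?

Compare the denominator to the standard form s^2 + 2ζωₙs + ωₙ².
ωₙ² = 4, so ωₙ = 2 rad/s.

ωₙ = 2 rad/s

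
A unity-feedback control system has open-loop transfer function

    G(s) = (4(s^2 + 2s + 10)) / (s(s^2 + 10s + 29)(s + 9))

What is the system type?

The denominator has 1 factor of s at the origin (free integrator), so this is a Type 1 system.

Type 1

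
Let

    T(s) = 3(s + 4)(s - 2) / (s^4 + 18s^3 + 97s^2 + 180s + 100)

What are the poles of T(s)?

s = -5, -2, -10, -1

The poles are the roots of the denominator s^4 + 18s^3 + 97s^2 + 180s + 100 = 0.
Trying s = -5: the polynomial evaluates to 0, so (s + 5) is a factor.
Dividing out leaves s^3 + 13s^2 + 32s + 20 = 0.
This factors further as (s + 2)(s + 10)(s + 1) = 0.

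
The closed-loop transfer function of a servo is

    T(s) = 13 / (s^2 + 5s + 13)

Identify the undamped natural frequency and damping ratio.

Compare the denominator to the standard form s^2 + 2ζωₙs + ωₙ².
ωₙ² = 13, so ωₙ = √13 ≈ 3.606 rad/s.
2ζωₙ = 5, so ζ = 5/(2·√13) ≈ 0.6934.

ωₙ ≈ 3.606 rad/s, ζ ≈ 0.6934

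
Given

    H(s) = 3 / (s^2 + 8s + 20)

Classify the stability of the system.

The denominator s^2 + 8s + 20 factors as (s^2 + 8s + 20), giving poles at s = -4 ± 2j.
Since all poles lie strictly in the left half-plane, the system is stable.

stable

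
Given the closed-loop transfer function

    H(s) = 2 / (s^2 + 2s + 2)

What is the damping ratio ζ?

ζ ≈ 0.7071

Compare the denominator to the standard form s^2 + 2ζωₙs + ωₙ².
ωₙ² = 2, so ωₙ = √2 ≈ 1.414 rad/s.
2ζωₙ = 2, so ζ = 2/(2·√2) ≈ 0.7071.
With ζ = 0.7071 the response is underdamped.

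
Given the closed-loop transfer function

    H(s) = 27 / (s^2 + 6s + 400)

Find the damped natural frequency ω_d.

ω_d ≈ 19.77 rad/s

Comparing s^2 + 6s + 400 to s^2 + 2ζωₙs + ωₙ²: ωₙ = 20 rad/s and ζ = 6/(2·20) = 0.15.
ζωₙ = 6/2 = 3, so ω_d = ωₙ√(1−ζ²) = √(ωₙ² − (ζωₙ)²) = √(400 − 3²) = √391 ≈ 19.77 rad/s.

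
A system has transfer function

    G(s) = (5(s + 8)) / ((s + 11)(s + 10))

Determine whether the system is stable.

stable

The poles can be read from the denominator factors: s = -11, -10.
Since all poles lie strictly in the left half-plane, the system is stable.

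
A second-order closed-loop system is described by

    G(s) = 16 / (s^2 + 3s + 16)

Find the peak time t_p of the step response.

Comparing s^2 + 3s + 16 to s^2 + 2ζωₙs + ωₙ²: ωₙ = 4 rad/s and ζ = 3/(2·4) = 0.375.
ζωₙ = 3/2 = 1.5, so ω_d = ωₙ√(1−ζ²) = √(ωₙ² − (ζωₙ)²) = √(16 − 1.5²) = √13.75 ≈ 3.708 rad/s.
t_p = π/ω_d = π/3.708 ≈ 0.8472 s.

t_p ≈ 0.8472 s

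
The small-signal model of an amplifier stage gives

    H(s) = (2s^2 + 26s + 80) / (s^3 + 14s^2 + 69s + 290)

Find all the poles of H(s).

s = -2 ± 5j, -10

The poles are the roots of the denominator s^3 + 14s^2 + 69s + 290 = 0.
Trying s = -10: the polynomial evaluates to 0, so (s + 10) is a factor.
Dividing out leaves s^2 + 4s + 29 = 0.
The quadratic formula then gives s = -2 ± 5j.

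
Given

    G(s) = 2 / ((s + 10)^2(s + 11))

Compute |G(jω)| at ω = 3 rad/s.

Substitute s = j3: numerator = 2, denominator = 821 + j933.
|G(j3)| = |2| / |821 + j933| = 2 / 1242.8 ≈ 0.001609.

|G(j3)| ≈ 0.001609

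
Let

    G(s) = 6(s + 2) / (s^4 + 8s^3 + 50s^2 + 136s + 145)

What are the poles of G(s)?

The poles are the roots of the denominator s^4 + 8s^3 + 50s^2 + 136s + 145 = 0.
No real roots exist; factor into two real quadratics: (s^2 + 4s + 5)(s^2 + 4s + 29) = 0.
Each quadratic gives a conjugate pair via the quadratic formula.

s = -2 ± j, -2 ± 5j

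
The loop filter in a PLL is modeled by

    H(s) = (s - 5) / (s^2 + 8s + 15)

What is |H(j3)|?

Substitute s = j3: numerator = -5 + j3, denominator = 6 + j24.
|H(j3)| = |-5 + j3| / |6 + j24| = 5.8310 / 24.739 ≈ 0.2357.

|H(j3)| ≈ 0.2357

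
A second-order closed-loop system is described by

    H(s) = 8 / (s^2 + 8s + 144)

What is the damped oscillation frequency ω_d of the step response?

ω_d ≈ 11.31 rad/s

Comparing s^2 + 8s + 144 to s^2 + 2ζωₙs + ωₙ²: ωₙ = 12 rad/s and ζ = 8/(2·12) ≈ 0.3333.
ζωₙ = 8/2 = 4, so ω_d = ωₙ√(1−ζ²) = √(ωₙ² − (ζωₙ)²) = √(144 − 4²) = √128 ≈ 11.31 rad/s.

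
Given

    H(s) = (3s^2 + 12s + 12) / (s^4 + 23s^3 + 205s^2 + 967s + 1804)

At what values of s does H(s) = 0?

Set the numerator to zero: 3s^2 + 12s + 12 = 0, i.e. 3·(s^2 + 4s + 4) = 0.
Factoring: (s + 2)^2 = 0.

s = -2, -2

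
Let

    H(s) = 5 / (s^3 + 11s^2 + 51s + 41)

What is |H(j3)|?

Substitute s = j3: numerator = 5, denominator = -58 + j126.
|H(j3)| = |5| / |-58 + j126| = 5 / 138.71 ≈ 0.03605.

|H(j3)| ≈ 0.03605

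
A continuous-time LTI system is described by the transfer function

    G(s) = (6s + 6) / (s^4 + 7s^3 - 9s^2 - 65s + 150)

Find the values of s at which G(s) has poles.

s = -5, -6, 2 ± j

The poles are the roots of the denominator s^4 + 7s^3 - 9s^2 - 65s + 150 = 0.
Trying s = -5: the polynomial evaluates to 0, so (s + 5) is a factor.
Dividing out leaves s^3 + 2s^2 - 19s + 30 = 0.
This factors further as (s + 6)(s^2 - 4s + 5) = 0.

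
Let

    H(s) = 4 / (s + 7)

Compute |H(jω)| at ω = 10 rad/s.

|H(j10)| ≈ 0.3277

Substitute s = j10: numerator = 4, denominator = 7 + j10.
|H(j10)| = |4| / |7 + j10| = 4 / 12.207 ≈ 0.3277.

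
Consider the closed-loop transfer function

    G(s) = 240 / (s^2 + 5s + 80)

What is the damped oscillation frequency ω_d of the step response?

ω_d ≈ 8.588 rad/s

Comparing s^2 + 5s + 80 to s^2 + 2ζωₙs + ωₙ²: ωₙ = √80 ≈ 8.944 rad/s and ζ = 5/(2·√80) ≈ 0.2795.
ζωₙ = 5/2 = 2.5, so ω_d = ωₙ√(1−ζ²) = √(ωₙ² − (ζωₙ)²) = √(80 − 2.5²) = √73.75 ≈ 8.588 rad/s.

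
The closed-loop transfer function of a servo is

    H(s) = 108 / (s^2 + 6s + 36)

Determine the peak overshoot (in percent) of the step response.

Comparing s^2 + 6s + 36 to s^2 + 2ζωₙs + ωₙ²: ωₙ = 6 rad/s and ζ = 6/(2·6) = 0.5.
%OS = 100·exp(−πζ/√(1−ζ²)) = 100·exp(−π·0.5/√(1−0.5²)) ≈ 16.3%.

%OS ≈ 16.3%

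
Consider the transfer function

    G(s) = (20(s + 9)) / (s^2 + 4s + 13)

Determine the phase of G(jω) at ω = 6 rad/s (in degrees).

At s = j6: numerator = 180 + j120, denominator = -23 + j24.
∠G = ∠num − ∠den = 33.690° − (133.78°) = -100.1°.

∠G(j6) ≈ -100.1°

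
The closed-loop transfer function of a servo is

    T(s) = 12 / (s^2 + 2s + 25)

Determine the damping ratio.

ζ = 0.2

Compare the denominator to the standard form s^2 + 2ζωₙs + ωₙ².
ωₙ² = 25, so ωₙ = 5 rad/s.
2ζωₙ = 2, so ζ = 2/(2·5) = 0.2.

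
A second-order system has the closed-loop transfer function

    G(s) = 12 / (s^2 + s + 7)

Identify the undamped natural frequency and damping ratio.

Compare the denominator to the standard form s^2 + 2ζωₙs + ωₙ².
ωₙ² = 7, so ωₙ = √7 ≈ 2.646 rad/s.
2ζωₙ = 1, so ζ = 1/(2·√7) ≈ 0.1890.

ωₙ ≈ 2.646 rad/s, ζ ≈ 0.1890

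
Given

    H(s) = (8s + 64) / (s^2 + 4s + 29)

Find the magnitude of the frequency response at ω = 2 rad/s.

|H(j2)| ≈ 2.513

Substitute s = j2: numerator = 64 + j16, denominator = 25 + j8.
|H(j2)| = |64 + j16| / |25 + j8| = 65.970 / 26.249 ≈ 2.513.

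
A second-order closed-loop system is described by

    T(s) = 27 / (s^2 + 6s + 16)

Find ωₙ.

Compare the denominator to the standard form s^2 + 2ζωₙs + ωₙ².
ωₙ² = 16, so ωₙ = 4 rad/s.

ωₙ = 4 rad/s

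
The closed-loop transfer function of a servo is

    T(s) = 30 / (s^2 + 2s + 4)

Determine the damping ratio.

Compare the denominator to the standard form s^2 + 2ζωₙs + ωₙ².
ωₙ² = 4, so ωₙ = 2 rad/s.
2ζωₙ = 2, so ζ = 2/(2·2) = 0.5.

ζ = 0.5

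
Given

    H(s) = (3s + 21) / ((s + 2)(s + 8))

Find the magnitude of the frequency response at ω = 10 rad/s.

|H(j10)| ≈ 0.2804

Substitute s = j10: numerator = 21 + j30, denominator = -84 + j100.
|H(j10)| = |21 + j30| / |-84 + j100| = 36.620 / 130.60 ≈ 0.2804.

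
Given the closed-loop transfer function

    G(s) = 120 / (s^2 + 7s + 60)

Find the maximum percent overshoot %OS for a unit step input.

%OS ≈ 20.4%

Comparing s^2 + 7s + 60 to s^2 + 2ζωₙs + ωₙ²: ωₙ = √60 ≈ 7.746 rad/s and ζ = 7/(2·√60) ≈ 0.4518.
%OS = 100·exp(−πζ/√(1−ζ²)) = 100·exp(−π·0.4518/√(1−0.4518²)) ≈ 20.4%.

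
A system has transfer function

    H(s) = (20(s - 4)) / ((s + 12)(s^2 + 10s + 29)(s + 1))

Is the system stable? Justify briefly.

stable

The poles can be read from the denominator factors: s = -12, -5 ± 2j, -1.
Since all poles lie strictly in the left half-plane, the system is stable.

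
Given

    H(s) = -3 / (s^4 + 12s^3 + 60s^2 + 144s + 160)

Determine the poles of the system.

The poles are the roots of the denominator s^4 + 12s^3 + 60s^2 + 144s + 160 = 0.
No real roots exist; factor into two real quadratics: (s^2 + 4s + 8)(s^2 + 8s + 20) = 0.
Each quadratic gives a conjugate pair via the quadratic formula.

s = -2 + 2j, -2 - 2j, -4 + 2j, -4 - 2j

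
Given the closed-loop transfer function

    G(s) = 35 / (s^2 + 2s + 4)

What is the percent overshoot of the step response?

%OS ≈ 16.3%

Comparing s^2 + 2s + 4 to s^2 + 2ζωₙs + ωₙ²: ωₙ = 2 rad/s and ζ = 2/(2·2) = 0.5.
%OS = 100·exp(−πζ/√(1−ζ²)) = 100·exp(−π·0.5/√(1−0.5²)) ≈ 16.3%.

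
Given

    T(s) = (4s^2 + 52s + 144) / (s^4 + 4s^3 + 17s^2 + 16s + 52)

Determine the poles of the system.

The poles are the roots of the denominator s^4 + 4s^3 + 17s^2 + 16s + 52 = 0.
No real roots exist; factor into two real quadratics: (s^2 + 4)(s^2 + 4s + 13) = 0.
Each quadratic gives a conjugate pair via the quadratic formula.

s = ±2j, -2 ± 3j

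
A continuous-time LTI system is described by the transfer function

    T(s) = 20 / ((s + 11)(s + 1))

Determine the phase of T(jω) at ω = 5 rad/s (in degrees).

At s = j5: numerator = 20, denominator = -14 + j60.
∠T = ∠num − ∠den = 0° − (103.13°) = -103.1°.

∠T(j5) ≈ -103.1°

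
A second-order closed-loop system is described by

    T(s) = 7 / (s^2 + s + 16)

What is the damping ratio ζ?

ζ = 0.125

Compare the denominator to the standard form s^2 + 2ζωₙs + ωₙ².
ωₙ² = 16, so ωₙ = 4 rad/s.
2ζωₙ = 1, so ζ = 1/(2·4) = 0.125.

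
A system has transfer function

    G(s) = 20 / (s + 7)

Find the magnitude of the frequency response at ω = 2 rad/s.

|G(j2)| ≈ 2.747

Substitute s = j2: numerator = 20, denominator = 7 + j2.
|G(j2)| = |20| / |7 + j2| = 20 / 7.2801 ≈ 2.747.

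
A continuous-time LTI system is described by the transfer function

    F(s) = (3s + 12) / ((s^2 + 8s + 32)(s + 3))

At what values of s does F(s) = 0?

Set the numerator to zero: 3s + 12 = 0, i.e. 3·(s + 4) = 0.
So s = -4.

s = -4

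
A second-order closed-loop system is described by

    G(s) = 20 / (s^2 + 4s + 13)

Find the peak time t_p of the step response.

Comparing s^2 + 4s + 13 to s^2 + 2ζωₙs + ωₙ²: ωₙ = √13 ≈ 3.606 rad/s and ζ = 4/(2·√13) ≈ 0.5547.
ζωₙ = 4/2 = 2, so ω_d = ωₙ√(1−ζ²) = √(ωₙ² − (ζωₙ)²) = √(13 − 2²) = √9 = 3 rad/s.
t_p = π/ω_d = π/3 ≈ 1.047 s.

t_p ≈ 1.047 s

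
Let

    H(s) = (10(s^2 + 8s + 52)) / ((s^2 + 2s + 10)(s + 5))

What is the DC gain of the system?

H(0) = 52/5 ≈ 10.40

At s = 0 each factor (s + a) contributes a and each (s^2 + bs + c) contributes c.
H(0) = 10·(52) / ((10) · (5)) = 520/50 = 52/5.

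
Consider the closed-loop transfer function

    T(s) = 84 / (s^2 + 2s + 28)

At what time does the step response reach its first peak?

Comparing s^2 + 2s + 28 to s^2 + 2ζωₙs + ωₙ²: ωₙ = √28 ≈ 5.292 rad/s and ζ = 2/(2·√28) ≈ 0.1890.
ζωₙ = 2/2 = 1, so ω_d = ωₙ√(1−ζ²) = √(ωₙ² − (ζωₙ)²) = √(28 − 1²) = √27 ≈ 5.196 rad/s.
t_p = π/ω_d = π/5.196 ≈ 0.6046 s.

t_p ≈ 0.6046 s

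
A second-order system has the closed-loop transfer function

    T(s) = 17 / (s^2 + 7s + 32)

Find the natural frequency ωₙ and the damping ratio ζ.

Compare the denominator to the standard form s^2 + 2ζωₙs + ωₙ².
ωₙ² = 32, so ωₙ = √32 ≈ 5.657 rad/s.
2ζωₙ = 7, so ζ = 7/(2·√32) ≈ 0.6187.

ωₙ ≈ 5.657 rad/s, ζ ≈ 0.6187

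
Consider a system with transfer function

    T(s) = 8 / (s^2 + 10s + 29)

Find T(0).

Set s = 0: T(0) = (8) / (29) = 8/29.

T(0) = 8/29 ≈ 0.2759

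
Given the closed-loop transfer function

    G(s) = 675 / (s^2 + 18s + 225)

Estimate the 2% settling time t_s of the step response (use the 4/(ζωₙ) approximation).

t_s ≈ 0.4444 s

Comparing s^2 + 18s + 225 to s^2 + 2ζωₙs + ωₙ²: ωₙ = 15 rad/s and ζ = 18/(2·15) = 0.6.
ζωₙ = 18/2 = 9, so t_s ≈ 4/(ζωₙ) = 4/9 ≈ 0.4444 s.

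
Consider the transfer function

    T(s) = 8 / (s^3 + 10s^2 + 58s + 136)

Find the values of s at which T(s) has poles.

The poles are the roots of the denominator s^3 + 10s^2 + 58s + 136 = 0.
Trying s = -4: the polynomial evaluates to 0, so (s + 4) is a factor.
Dividing out leaves s^2 + 6s + 34 = 0.
The quadratic formula then gives s = -3 ± 5j.

s = -3 ± 5j, -4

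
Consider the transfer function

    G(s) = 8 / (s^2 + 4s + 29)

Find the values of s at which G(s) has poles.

The poles are the roots of the denominator s^2 + 4s + 29 = 0.
Using the quadratic formula: s = (-4 ± √(-100))/2 = -2 ± 5j.

s = -2 + 5j, -2 - 5j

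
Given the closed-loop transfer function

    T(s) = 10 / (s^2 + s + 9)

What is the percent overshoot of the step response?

Comparing s^2 + s + 9 to s^2 + 2ζωₙs + ωₙ²: ωₙ = 3 rad/s and ζ = 1/(2·3) ≈ 0.1667.
%OS = 100·exp(−πζ/√(1−ζ²)) = 100·exp(−π·0.1667/√(1−0.1667²)) ≈ 58.8%.

%OS ≈ 58.8%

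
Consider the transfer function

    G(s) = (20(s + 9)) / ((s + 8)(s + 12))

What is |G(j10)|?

Substitute s = j10: numerator = 180 + j200, denominator = -4 + j200.
|G(j10)| = |180 + j200| / |-4 + j200| = 269.07 / 200.04 ≈ 1.345.

|G(j10)| ≈ 1.345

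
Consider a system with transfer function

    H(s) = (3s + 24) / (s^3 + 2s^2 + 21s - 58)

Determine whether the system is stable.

The denominator s^3 + 2s^2 + 21s - 58 factors as (s^2 + 4s + 29)(s - 2), giving poles at s = -2 ± 5j, 2.
Since the pole(s) at s = 2 lie in the right half-plane, the system is unstable.

unstable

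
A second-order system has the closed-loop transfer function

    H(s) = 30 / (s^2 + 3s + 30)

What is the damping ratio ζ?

ζ ≈ 0.2739

Compare the denominator to the standard form s^2 + 2ζωₙs + ωₙ².
ωₙ² = 30, so ωₙ = √30 ≈ 5.477 rad/s.
2ζωₙ = 3, so ζ = 3/(2·√30) ≈ 0.2739.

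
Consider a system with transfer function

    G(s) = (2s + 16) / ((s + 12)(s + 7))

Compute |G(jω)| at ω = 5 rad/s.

Substitute s = j5: numerator = 16 + j10, denominator = 59 + j95.
|G(j5)| = |16 + j10| / |59 + j95| = 18.868 / 111.83 ≈ 0.1687.

|G(j5)| ≈ 0.1687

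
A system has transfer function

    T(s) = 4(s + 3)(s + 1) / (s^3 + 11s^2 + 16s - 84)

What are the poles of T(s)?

The poles are the roots of the denominator s^3 + 11s^2 + 16s - 84 = 0.
Trying s = 2: the polynomial evaluates to 0, so (s - 2) is a factor.
Dividing out leaves s^2 + 13s + 42 = 0.
Factoring the quadratic: (s + 6)(s + 7) = 0.

s = 2, -6, -7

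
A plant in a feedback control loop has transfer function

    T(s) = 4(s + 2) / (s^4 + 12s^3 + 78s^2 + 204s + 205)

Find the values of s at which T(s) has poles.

s = -2 + j, -2 - j, -4 + 5j, -4 - 5j

The poles are the roots of the denominator s^4 + 12s^3 + 78s^2 + 204s + 205 = 0.
No real roots exist; factor into two real quadratics: (s^2 + 4s + 5)(s^2 + 8s + 41) = 0.
Each quadratic gives a conjugate pair via the quadratic formula.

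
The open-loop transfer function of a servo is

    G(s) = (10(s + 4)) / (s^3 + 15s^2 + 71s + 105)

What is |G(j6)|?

|G(j6)| ≈ 0.1493

Substitute s = j6: numerator = 40 + j60, denominator = -435 + j210.
|G(j6)| = |40 + j60| / |-435 + j210| = 72.111 / 483.04 ≈ 0.1493.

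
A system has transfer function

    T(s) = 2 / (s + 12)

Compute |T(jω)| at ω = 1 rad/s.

Substitute s = j1: numerator = 2, denominator = 12 + j1.
|T(j1)| = |2| / |12 + j1| = 2 / 12.042 ≈ 0.1661.

|T(j1)| ≈ 0.1661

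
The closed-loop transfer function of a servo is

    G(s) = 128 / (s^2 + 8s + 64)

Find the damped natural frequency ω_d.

ω_d ≈ 6.928 rad/s

Comparing s^2 + 8s + 64 to s^2 + 2ζωₙs + ωₙ²: ωₙ = 8 rad/s and ζ = 8/(2·8) = 0.5.
ζωₙ = 8/2 = 4, so ω_d = ωₙ√(1−ζ²) = √(ωₙ² − (ζωₙ)²) = √(64 − 4²) = √48 ≈ 6.928 rad/s.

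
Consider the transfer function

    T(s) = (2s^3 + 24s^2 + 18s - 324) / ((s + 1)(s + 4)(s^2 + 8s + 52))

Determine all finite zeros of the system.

s = 3, -9, -6

Set the numerator to zero: 2s^3 + 24s^2 + 18s - 324 = 0, i.e. 2·(s^3 + 12s^2 + 9s - 162) = 0.
Factoring: (s - 3)(s + 9)(s + 6) = 0.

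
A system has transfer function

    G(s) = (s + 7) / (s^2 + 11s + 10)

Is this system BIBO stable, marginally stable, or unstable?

The denominator s^2 + 11s + 10 factors as (s + 1)(s + 10), giving poles at s = -1, -10.
Since all poles lie strictly in the left half-plane, the system is stable.

stable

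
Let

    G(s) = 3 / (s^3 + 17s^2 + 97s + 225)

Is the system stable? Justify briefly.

The denominator s^3 + 17s^2 + 97s + 225 factors as (s^2 + 8s + 25)(s + 9), giving poles at s = -4 ± 3j, -9.
Since all poles lie strictly in the left half-plane, the system is stable.

stable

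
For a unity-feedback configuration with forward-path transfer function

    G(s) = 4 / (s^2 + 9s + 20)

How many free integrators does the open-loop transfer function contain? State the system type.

Type 0

The denominator has no factor of s at the origin — no free integrator — so this is a Type 0 system.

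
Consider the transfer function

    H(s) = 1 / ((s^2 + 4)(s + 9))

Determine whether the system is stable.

marginally stable

The poles can be read from the denominator factors: s = 2j, -2j, -9.
Since the simple pole(s) at s = ±2j lie on the jω-axis with none in the right half-plane, the system is marginally stable.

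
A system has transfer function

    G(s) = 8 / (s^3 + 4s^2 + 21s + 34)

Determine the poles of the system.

s = -1 + 4j, -1 - 4j, -2

The poles are the roots of the denominator s^3 + 4s^2 + 21s + 34 = 0.
Trying s = -2: the polynomial evaluates to 0, so (s + 2) is a factor.
Dividing out leaves s^2 + 2s + 17 = 0.
The quadratic formula then gives s = -1 ± 4j.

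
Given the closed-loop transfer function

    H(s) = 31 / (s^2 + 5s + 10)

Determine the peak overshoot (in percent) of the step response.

%OS ≈ 1.73%

Comparing s^2 + 5s + 10 to s^2 + 2ζωₙs + ωₙ²: ωₙ = √10 ≈ 3.162 rad/s and ζ = 5/(2·√10) ≈ 0.7906.
%OS = 100·exp(−πζ/√(1−ζ²)) = 100·exp(−π·0.7906/√(1−0.7906²)) ≈ 1.73%.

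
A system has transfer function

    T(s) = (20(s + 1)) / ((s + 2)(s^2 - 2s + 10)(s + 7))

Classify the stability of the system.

The poles can be read from the denominator factors: s = -2, 1 + 3j, 1 - 3j, -7.
Since the pole(s) at s = 1 ± 3j lie in the right half-plane, the system is unstable.

unstable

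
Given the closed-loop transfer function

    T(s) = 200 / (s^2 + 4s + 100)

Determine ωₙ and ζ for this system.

Compare the denominator to the standard form s^2 + 2ζωₙs + ωₙ².
ωₙ² = 100, so ωₙ = 10 rad/s.
2ζωₙ = 4, so ζ = 4/(2·10) = 0.2.

ωₙ = 10 rad/s, ζ = 0.2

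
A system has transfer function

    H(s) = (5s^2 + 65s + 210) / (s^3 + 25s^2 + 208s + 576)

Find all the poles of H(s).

s = -9, -8, -8

The poles are the roots of the denominator s^3 + 25s^2 + 208s + 576 = 0.
Trying s = -9: the polynomial evaluates to 0, so (s + 9) is a factor.
Dividing out leaves s^2 + 16s + 64 = 0.
Factoring the quadratic: (s + 8)^2 = 0.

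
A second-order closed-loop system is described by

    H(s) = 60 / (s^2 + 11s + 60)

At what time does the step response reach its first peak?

Comparing s^2 + 11s + 60 to s^2 + 2ζωₙs + ωₙ²: ωₙ = √60 ≈ 7.746 rad/s and ζ = 11/(2·√60) ≈ 0.7100.
ζωₙ = 11/2 = 5.5, so ω_d = ωₙ√(1−ζ²) = √(ωₙ² − (ζωₙ)²) = √(60 − 5.5²) = √29.75 ≈ 5.454 rad/s.
t_p = π/ω_d = π/5.454 ≈ 0.5760 s.

t_p ≈ 0.5760 s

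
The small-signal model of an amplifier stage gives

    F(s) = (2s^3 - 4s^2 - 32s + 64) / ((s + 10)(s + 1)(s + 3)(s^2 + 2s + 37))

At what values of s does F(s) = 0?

Set the numerator to zero: 2s^3 - 4s^2 - 32s + 64 = 0, i.e. 2·(s^3 - 2s^2 - 16s + 32) = 0.
Factoring: (s - 4)(s + 4)(s - 2) = 0.

s = 4, -4, 2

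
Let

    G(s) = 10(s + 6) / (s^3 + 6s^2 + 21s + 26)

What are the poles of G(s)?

The poles are the roots of the denominator s^3 + 6s^2 + 21s + 26 = 0.
Trying s = -2: the polynomial evaluates to 0, so (s + 2) is a factor.
Dividing out leaves s^2 + 4s + 13 = 0.
The quadratic formula then gives s = -2 ± 3j.

s = -2 + 3j, -2 - 3j, -2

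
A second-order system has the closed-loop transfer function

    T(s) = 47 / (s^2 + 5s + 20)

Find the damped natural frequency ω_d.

ω_d ≈ 3.708 rad/s

Comparing s^2 + 5s + 20 to s^2 + 2ζωₙs + ωₙ²: ωₙ = √20 ≈ 4.472 rad/s and ζ = 5/(2·√20) ≈ 0.5590.
ζωₙ = 5/2 = 2.5, so ω_d = ωₙ√(1−ζ²) = √(ωₙ² − (ζωₙ)²) = √(20 − 2.5²) = √13.75 ≈ 3.708 rad/s.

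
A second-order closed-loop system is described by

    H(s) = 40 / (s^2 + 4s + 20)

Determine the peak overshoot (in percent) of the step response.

Comparing s^2 + 4s + 20 to s^2 + 2ζωₙs + ωₙ²: ωₙ = √20 ≈ 4.472 rad/s and ζ = 4/(2·√20) ≈ 0.4472.
%OS = 100·exp(−πζ/√(1−ζ²)) = 100·exp(−π·0.4472/√(1−0.4472²)) ≈ 20.8%.

%OS ≈ 20.8%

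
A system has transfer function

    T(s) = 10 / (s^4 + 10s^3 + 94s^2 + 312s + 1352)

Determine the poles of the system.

s = -1 + 5j, -1 - 5j, -4 + 6j, -4 - 6j

The poles are the roots of the denominator s^4 + 10s^3 + 94s^2 + 312s + 1352 = 0.
No real roots exist; factor into two real quadratics: (s^2 + 2s + 26)(s^2 + 8s + 52) = 0.
Each quadratic gives a conjugate pair via the quadratic formula.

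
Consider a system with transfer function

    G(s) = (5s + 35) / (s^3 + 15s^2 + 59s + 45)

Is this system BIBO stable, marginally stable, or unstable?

stable

The denominator s^3 + 15s^2 + 59s + 45 factors as (s + 9)(s + 5)(s + 1), giving poles at s = -9, -5, -1.
Since all poles lie strictly in the left half-plane, the system is stable.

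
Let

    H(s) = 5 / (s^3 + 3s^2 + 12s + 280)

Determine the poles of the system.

s = 2 + 6j, 2 - 6j, -7

The poles are the roots of the denominator s^3 + 3s^2 + 12s + 280 = 0.
Trying s = -7: the polynomial evaluates to 0, so (s + 7) is a factor.
Dividing out leaves s^2 - 4s + 40 = 0.
The quadratic formula then gives s = 2 ± 6j.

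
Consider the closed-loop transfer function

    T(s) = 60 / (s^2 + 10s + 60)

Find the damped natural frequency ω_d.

Comparing s^2 + 10s + 60 to s^2 + 2ζωₙs + ωₙ²: ωₙ = √60 ≈ 7.746 rad/s and ζ = 10/(2·√60) ≈ 0.6455.
ζωₙ = 10/2 = 5, so ω_d = ωₙ√(1−ζ²) = √(ωₙ² − (ζωₙ)²) = √(60 − 5²) = √35 ≈ 5.916 rad/s.

ω_d ≈ 5.916 rad/s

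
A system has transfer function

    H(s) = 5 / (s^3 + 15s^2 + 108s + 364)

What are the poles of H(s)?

s = -4 ± 6j, -7

The poles are the roots of the denominator s^3 + 15s^2 + 108s + 364 = 0.
Trying s = -7: the polynomial evaluates to 0, so (s + 7) is a factor.
Dividing out leaves s^2 + 8s + 52 = 0.
The quadratic formula then gives s = -4 ± 6j.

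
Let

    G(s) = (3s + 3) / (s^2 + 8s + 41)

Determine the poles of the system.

s = -4 + 5j, -4 - 5j

The poles are the roots of the denominator s^2 + 8s + 41 = 0.
Using the quadratic formula: s = (-8 ± √(-100))/2 = -4 ± 5j.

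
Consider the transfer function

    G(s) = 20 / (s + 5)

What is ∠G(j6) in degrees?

∠G(j6) ≈ -50.19°

At s = j6: numerator = 20, denominator = 5 + j6.
∠G = ∠num − ∠den = 0° − (50.194°) = -50.19°.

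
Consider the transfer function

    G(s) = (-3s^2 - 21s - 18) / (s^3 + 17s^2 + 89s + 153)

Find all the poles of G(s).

s = -4 ± j, -9

The poles are the roots of the denominator s^3 + 17s^2 + 89s + 153 = 0.
Trying s = -9: the polynomial evaluates to 0, so (s + 9) is a factor.
Dividing out leaves s^2 + 8s + 17 = 0.
The quadratic formula then gives s = -4 ± 1j.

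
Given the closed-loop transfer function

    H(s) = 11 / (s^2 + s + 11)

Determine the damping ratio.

Compare the denominator to the standard form s^2 + 2ζωₙs + ωₙ².
ωₙ² = 11, so ωₙ = √11 ≈ 3.317 rad/s.
2ζωₙ = 1, so ζ = 1/(2·√11) ≈ 0.1508.
With ζ = 0.1508 the response is underdamped.

ζ ≈ 0.1508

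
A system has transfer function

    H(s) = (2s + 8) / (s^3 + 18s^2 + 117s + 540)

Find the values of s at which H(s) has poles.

s = -3 + 6j, -3 - 6j, -12

The poles are the roots of the denominator s^3 + 18s^2 + 117s + 540 = 0.
Trying s = -12: the polynomial evaluates to 0, so (s + 12) is a factor.
Dividing out leaves s^2 + 6s + 45 = 0.
The quadratic formula then gives s = -3 ± 6j.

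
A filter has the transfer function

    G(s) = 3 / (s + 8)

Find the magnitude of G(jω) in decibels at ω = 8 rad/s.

|G(j8)|_dB ≈ -11.5 dB

Substitute s = j8: numerator = 3, denominator = 8 + j8.
|G(j8)| = |3| / |8 + j8| = 3 / 11.314 ≈ 0.2652.
In decibels: 20·log₁₀(0.2652) ≈ -11.5 dB.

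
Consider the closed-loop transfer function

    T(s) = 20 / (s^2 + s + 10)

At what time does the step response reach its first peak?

t_p ≈ 1.006 s

Comparing s^2 + s + 10 to s^2 + 2ζωₙs + ωₙ²: ωₙ = √10 ≈ 3.162 rad/s and ζ = 1/(2·√10) ≈ 0.1581.
ζωₙ = 1/2 = 0.5, so ω_d = ωₙ√(1−ζ²) = √(ωₙ² − (ζωₙ)²) = √(10 − 0.5²) = √9.75 ≈ 3.122 rad/s.
t_p = π/ω_d = π/3.122 ≈ 1.006 s.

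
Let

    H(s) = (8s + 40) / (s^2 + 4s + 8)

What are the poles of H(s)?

s = -2 ± 2j

The poles are the roots of the denominator s^2 + 4s + 8 = 0.
Using the quadratic formula: s = (-4 ± √(-16))/2 = -2 ± 2j.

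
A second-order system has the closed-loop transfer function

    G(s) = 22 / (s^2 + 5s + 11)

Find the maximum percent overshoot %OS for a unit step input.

Comparing s^2 + 5s + 11 to s^2 + 2ζωₙs + ωₙ²: ωₙ = √11 ≈ 3.317 rad/s and ζ = 5/(2·√11) ≈ 0.7538.
%OS = 100·exp(−πζ/√(1−ζ²)) = 100·exp(−π·0.7538/√(1−0.7538²)) ≈ 2.72%.

%OS ≈ 2.72%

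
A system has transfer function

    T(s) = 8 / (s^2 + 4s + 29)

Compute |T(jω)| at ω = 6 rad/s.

Substitute s = j6: numerator = 8, denominator = -7 + j24.
|T(j6)| = |8| / |-7 + j24| = 8 / 25 = 0.3200.

|T(j6)| = 0.3200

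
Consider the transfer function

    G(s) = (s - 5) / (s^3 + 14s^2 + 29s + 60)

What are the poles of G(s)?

s = -1 ± 2j, -12

The poles are the roots of the denominator s^3 + 14s^2 + 29s + 60 = 0.
Trying s = -12: the polynomial evaluates to 0, so (s + 12) is a factor.
Dividing out leaves s^2 + 2s + 5 = 0.
The quadratic formula then gives s = -1 ± 2j.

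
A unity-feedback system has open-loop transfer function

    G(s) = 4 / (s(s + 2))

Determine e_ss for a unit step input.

e_ss = 0

G(s) has one pole at the origin.
This is a Type 1 system; for a step input the steady-state error is zero.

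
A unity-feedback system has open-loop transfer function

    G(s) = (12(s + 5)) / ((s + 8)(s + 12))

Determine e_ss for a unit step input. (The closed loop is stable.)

G(s) has no poles at the origin.
This is a Type 0 system. Kp = lim_{s→0} G(s) = 60/96 = 5/8.
e_ss = 1/(1 + Kp) = 1/(1 + 5/8) = 8/13 ≈ 0.6154.

e_ss = 0.6154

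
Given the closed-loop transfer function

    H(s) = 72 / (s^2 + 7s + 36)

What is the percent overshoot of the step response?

%OS ≈ 10.5%

Comparing s^2 + 7s + 36 to s^2 + 2ζωₙs + ωₙ²: ωₙ = 6 rad/s and ζ = 7/(2·6) ≈ 0.5833.
%OS = 100·exp(−πζ/√(1−ζ²)) = 100·exp(−π·0.5833/√(1−0.5833²)) ≈ 10.5%.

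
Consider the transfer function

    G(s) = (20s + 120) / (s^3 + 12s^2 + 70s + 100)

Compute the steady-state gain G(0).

G(0) = 6/5 ≈ 1.200

Set s = 0: G(0) = (120) / (100) = 6/5.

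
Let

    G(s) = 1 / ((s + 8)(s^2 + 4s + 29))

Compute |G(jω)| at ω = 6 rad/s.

Substitute s = j6: numerator = 1, denominator = -200 + j150.
|G(j6)| = |1| / |-200 + j150| = 1 / 250 = 0.004000.

|G(j6)| = 0.004000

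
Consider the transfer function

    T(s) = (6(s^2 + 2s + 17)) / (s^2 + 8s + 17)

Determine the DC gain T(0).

T(0) = 6

At s = 0 each factor (s + a) contributes a and each (s^2 + bs + c) contributes c.
T(0) = 6·(17) / ((17)) = 102/17 = 6.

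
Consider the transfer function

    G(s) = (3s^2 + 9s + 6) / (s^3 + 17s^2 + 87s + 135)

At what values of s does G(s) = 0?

Set the numerator to zero: 3s^2 + 9s + 6 = 0, i.e. 3·(s^2 + 3s + 2) = 0.
Factoring: (s + 1)(s + 2) = 0.

s = -1, -2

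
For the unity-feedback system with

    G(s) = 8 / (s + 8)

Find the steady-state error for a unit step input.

e_ss = 0.5000

G(s) has no poles at the origin.
This is a Type 0 system. Kp = lim_{s→0} G(s) = 8/8 = 1.
e_ss = 1/(1 + Kp) = 1/(1 + 1) = 1/2 ≈ 0.5000.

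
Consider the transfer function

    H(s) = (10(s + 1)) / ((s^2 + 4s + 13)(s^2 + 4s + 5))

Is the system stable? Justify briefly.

The poles can be read from the denominator factors: s = -2 + 3j, -2 - 3j, -2 + j, -2 - j.
Since all poles lie strictly in the left half-plane, the system is stable.

stable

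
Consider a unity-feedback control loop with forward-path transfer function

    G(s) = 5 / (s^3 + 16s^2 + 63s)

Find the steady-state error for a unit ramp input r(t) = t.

G(s) has one pole at the origin.
This is a Type 1 system. Kv = lim_{s→0} s·G(s) = 5/63.
e_ss = 1/Kv = 1/(5/63) = 63/5 ≈ 12.60.

e_ss = 12.60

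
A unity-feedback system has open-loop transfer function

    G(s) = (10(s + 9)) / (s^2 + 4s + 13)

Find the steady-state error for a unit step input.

G(s) has no poles at the origin.
This is a Type 0 system. Kp = lim_{s→0} G(s) = 90/13.
e_ss = 1/(1 + Kp) = 1/(1 + 90/13) = 13/103 ≈ 0.1262.

e_ss = 0.1262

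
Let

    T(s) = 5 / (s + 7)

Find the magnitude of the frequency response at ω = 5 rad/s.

|T(j5)| ≈ 0.5812

Substitute s = j5: numerator = 5, denominator = 7 + j5.
|T(j5)| = |5| / |7 + j5| = 5 / 8.6023 ≈ 0.5812.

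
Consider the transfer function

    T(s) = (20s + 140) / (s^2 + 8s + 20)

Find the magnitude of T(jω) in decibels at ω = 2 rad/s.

|T(j2)|_dB ≈ 16.2 dB

Substitute s = j2: numerator = 140 + j40, denominator = 16 + j16.
|T(j2)| = |140 + j40| / |16 + j16| = 145.60 / 22.627 ≈ 6.435.
In decibels: 20·log₁₀(6.435) ≈ 16.2 dB.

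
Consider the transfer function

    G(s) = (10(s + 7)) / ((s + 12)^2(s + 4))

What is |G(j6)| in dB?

|G(j6)|_dB ≈ -23.0 dB

Substitute s = j6: numerator = 70 + j60, denominator = -432 + j1224.
|G(j6)| = |70 + j60| / |-432 + j1224| = 92.195 / 1298.0 ≈ 0.07103.
In decibels: 20·log₁₀(0.07103) ≈ -23.0 dB.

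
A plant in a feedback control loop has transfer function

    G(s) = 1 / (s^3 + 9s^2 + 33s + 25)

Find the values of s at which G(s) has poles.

The poles are the roots of the denominator s^3 + 9s^2 + 33s + 25 = 0.
Trying s = -1: the polynomial evaluates to 0, so (s + 1) is a factor.
Dividing out leaves s^2 + 8s + 25 = 0.
The quadratic formula then gives s = -4 ± 3j.

s = -1, -4 ± 3j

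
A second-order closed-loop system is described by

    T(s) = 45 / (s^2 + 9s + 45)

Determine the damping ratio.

ζ ≈ 0.6708

Compare the denominator to the standard form s^2 + 2ζωₙs + ωₙ².
ωₙ² = 45, so ωₙ = √45 ≈ 6.708 rad/s.
2ζωₙ = 9, so ζ = 9/(2·√45) ≈ 0.6708.
With ζ = 0.6708 the response is underdamped.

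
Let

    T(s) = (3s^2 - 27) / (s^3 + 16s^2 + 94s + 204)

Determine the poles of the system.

s = -5 + 3j, -5 - 3j, -6

The poles are the roots of the denominator s^3 + 16s^2 + 94s + 204 = 0.
Trying s = -6: the polynomial evaluates to 0, so (s + 6) is a factor.
Dividing out leaves s^2 + 10s + 34 = 0.
The quadratic formula then gives s = -5 ± 3j.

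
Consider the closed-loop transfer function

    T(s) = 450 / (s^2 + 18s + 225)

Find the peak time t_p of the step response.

Comparing s^2 + 18s + 225 to s^2 + 2ζωₙs + ωₙ²: ωₙ = 15 rad/s and ζ = 18/(2·15) = 0.6.
ζωₙ = 18/2 = 9, so ω_d = ωₙ√(1−ζ²) = √(ωₙ² − (ζωₙ)²) = √(225 − 9²) = √144 = 12 rad/s.
t_p = π/ω_d = π/12 ≈ 0.2618 s.

t_p ≈ 0.2618 s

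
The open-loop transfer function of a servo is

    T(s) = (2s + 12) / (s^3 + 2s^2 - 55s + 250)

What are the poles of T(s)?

The poles are the roots of the denominator s^3 + 2s^2 - 55s + 250 = 0.
Trying s = -10: the polynomial evaluates to 0, so (s + 10) is a factor.
Dividing out leaves s^2 - 8s + 25 = 0.
The quadratic formula then gives s = 4 ± 3j.

s = 4 + 3j, 4 - 3j, -10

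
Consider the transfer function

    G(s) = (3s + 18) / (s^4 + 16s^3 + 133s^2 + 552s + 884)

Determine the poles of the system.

The poles are the roots of the denominator s^4 + 16s^3 + 133s^2 + 552s + 884 = 0.
No real roots exist; factor into two real quadratics: (s^2 + 8s + 17)(s^2 + 8s + 52) = 0.
Each quadratic gives a conjugate pair via the quadratic formula.

s = -4 ± j, -4 ± 6j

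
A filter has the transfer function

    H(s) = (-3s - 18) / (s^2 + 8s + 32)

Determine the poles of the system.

The poles are the roots of the denominator s^2 + 8s + 32 = 0.
Using the quadratic formula: s = (-8 ± √(-64))/2 = -4 ± 4j.

s = -4 + 4j, -4 - 4j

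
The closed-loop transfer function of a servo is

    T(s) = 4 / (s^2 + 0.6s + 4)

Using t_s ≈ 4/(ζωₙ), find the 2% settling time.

Comparing s^2 + 0.6s + 4 to s^2 + 2ζωₙs + ωₙ²: ωₙ = 2 rad/s and ζ = 0.6/(2·2) = 0.15.
ζωₙ = 0.6/2 = 0.3, so t_s ≈ 4/(ζωₙ) = 4/0.3 ≈ 13.33 s.

t_s ≈ 13.33 s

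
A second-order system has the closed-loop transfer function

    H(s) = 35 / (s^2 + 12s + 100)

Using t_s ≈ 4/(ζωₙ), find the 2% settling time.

Comparing s^2 + 12s + 100 to s^2 + 2ζωₙs + ωₙ²: ωₙ = 10 rad/s and ζ = 12/(2·10) = 0.6.
ζωₙ = 12/2 = 6, so t_s ≈ 4/(ζωₙ) = 4/6 ≈ 0.6667 s.

t_s ≈ 0.6667 s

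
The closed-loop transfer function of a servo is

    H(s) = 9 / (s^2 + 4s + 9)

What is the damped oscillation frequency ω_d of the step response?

Comparing s^2 + 4s + 9 to s^2 + 2ζωₙs + ωₙ²: ωₙ = 3 rad/s and ζ = 4/(2·3) ≈ 0.6667.
ζωₙ = 4/2 = 2, so ω_d = ωₙ√(1−ζ²) = √(ωₙ² − (ζωₙ)²) = √(9 − 2²) = √5 ≈ 2.236 rad/s.

ω_d ≈ 2.236 rad/s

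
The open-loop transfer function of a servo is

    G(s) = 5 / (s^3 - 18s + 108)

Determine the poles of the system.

The poles are the roots of the denominator s^3 - 18s + 108 = 0.
Trying s = -6: the polynomial evaluates to 0, so (s + 6) is a factor.
Dividing out leaves s^2 - 6s + 18 = 0.
The quadratic formula then gives s = 3 ± 3j.

s = -6, 3 + 3j, 3 - 3j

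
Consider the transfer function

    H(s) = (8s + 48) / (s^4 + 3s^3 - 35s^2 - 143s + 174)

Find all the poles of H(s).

s = -5 + 2j, -5 - 2j, 1, 6

The poles are the roots of the denominator s^4 + 3s^3 - 35s^2 - 143s + 174 = 0.
Trying s = 1: the polynomial evaluates to 0, so (s - 1) is a factor.
Dividing out leaves s^3 + 4s^2 - 31s - 174 = 0.
This factors further as (s^2 + 10s + 29)(s - 6) = 0.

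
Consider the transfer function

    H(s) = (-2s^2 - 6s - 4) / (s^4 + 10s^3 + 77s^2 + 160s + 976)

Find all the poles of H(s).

s = 4j, -4j, -5 + 6j, -5 - 6j

The poles are the roots of the denominator s^4 + 10s^3 + 77s^2 + 160s + 976 = 0.
No real roots exist; factor into two real quadratics: (s^2 + 16)(s^2 + 10s + 61) = 0.
Each quadratic gives a conjugate pair via the quadratic formula.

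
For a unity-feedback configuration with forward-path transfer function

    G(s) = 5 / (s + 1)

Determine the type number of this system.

The denominator has no factor of s at the origin — no free integrator — so this is a Type 0 system.

Type 0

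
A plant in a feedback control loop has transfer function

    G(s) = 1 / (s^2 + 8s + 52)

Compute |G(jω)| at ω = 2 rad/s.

Substitute s = j2: numerator = 1, denominator = 48 + j16.
|G(j2)| = |1| / |48 + j16| = 1 / 50.596 ≈ 0.01976.

|G(j2)| ≈ 0.01976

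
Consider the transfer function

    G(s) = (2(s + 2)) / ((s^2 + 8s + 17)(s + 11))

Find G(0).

G(0) = 4/187 ≈ 0.02139

At s = 0 each factor (s + a) contributes a and each (s^2 + bs + c) contributes c.
G(0) = 2·(2) / ((17) · (11)) = 4/187 = 4/187.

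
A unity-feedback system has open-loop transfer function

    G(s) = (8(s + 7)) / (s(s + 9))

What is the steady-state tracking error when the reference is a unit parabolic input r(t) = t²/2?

e_ss = ∞

G(s) has one pole at the origin.
This is a Type 1 system; Ka = lim_{s→0} s^2·G(s) = 0, so the steady-state error for a parabola input is infinite.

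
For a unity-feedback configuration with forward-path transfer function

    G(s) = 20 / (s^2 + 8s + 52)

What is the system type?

Type 0

The denominator has no factor of s at the origin — no free integrator — so this is a Type 0 system.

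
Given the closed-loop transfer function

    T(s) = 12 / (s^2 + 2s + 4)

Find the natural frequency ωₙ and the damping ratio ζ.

ωₙ = 2 rad/s, ζ = 0.5

Compare the denominator to the standard form s^2 + 2ζωₙs + ωₙ².
ωₙ² = 4, so ωₙ = 2 rad/s.
2ζωₙ = 2, so ζ = 2/(2·2) = 0.5.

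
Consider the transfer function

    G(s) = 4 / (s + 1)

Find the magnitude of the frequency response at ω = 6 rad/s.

Substitute s = j6: numerator = 4, denominator = 1 + j6.
|G(j6)| = |4| / |1 + j6| = 4 / 6.0828 ≈ 0.6576.

|G(j6)| ≈ 0.6576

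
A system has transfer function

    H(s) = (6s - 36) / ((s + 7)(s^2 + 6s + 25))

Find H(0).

H(0) = -36/175 ≈ -0.2057

Set s = 0: H(0) = (-36) / (175) = -36/175.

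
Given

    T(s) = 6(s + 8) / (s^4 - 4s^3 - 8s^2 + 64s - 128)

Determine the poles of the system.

s = -4, 2 + 2j, 2 - 2j, 4

The poles are the roots of the denominator s^4 - 4s^3 - 8s^2 + 64s - 128 = 0.
Trying s = -4: the polynomial evaluates to 0, so (s + 4) is a factor.
Dividing out leaves s^3 - 8s^2 + 24s - 32 = 0.
This factors further as (s^2 - 4s + 8)(s - 4) = 0.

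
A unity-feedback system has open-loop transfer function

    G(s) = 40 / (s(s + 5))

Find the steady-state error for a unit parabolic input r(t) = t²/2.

G(s) has one pole at the origin.
This is a Type 1 system; Ka = lim_{s→0} s^2·G(s) = 0, so the steady-state error for a parabola input is infinite.

e_ss = ∞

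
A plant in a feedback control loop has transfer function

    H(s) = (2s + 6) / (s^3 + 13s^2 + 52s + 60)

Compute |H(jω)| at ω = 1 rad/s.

|H(j1)| ≈ 0.09119

Substitute s = j1: numerator = 6 + j2, denominator = 47 + j51.
|H(j1)| = |6 + j2| / |47 + j51| = 6.3246 / 69.354 ≈ 0.09119.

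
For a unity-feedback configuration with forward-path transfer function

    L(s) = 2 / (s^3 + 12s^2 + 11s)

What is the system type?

Type 1

Factor s from the denominator: s^3 + 12s^2 + 11s = s·(s^2 + 12s + 11).
There is 1 pole at the origin, so the system is Type 1.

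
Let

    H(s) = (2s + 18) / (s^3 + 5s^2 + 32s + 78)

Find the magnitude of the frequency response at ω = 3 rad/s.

Substitute s = j3: numerator = 18 + j6, denominator = 33 + j69.
|H(j3)| = |18 + j6| / |33 + j69| = 18.974 / 76.485 ≈ 0.2481.

|H(j3)| ≈ 0.2481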